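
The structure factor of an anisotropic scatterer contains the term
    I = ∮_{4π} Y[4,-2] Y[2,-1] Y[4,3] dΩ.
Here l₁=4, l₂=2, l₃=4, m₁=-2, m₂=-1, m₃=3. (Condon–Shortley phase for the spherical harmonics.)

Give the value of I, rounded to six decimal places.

-0.187702

Checks pass: Σm=0; 10 even; l₃=4∈[2,6].
(2·4+1)(2·2+1)(2·4+1) = 405
Δ: 2! 6! 2! / 11! → 1/13860
sum: t=0:+1/192 t=1:−1/36 t=2:+1/192 = -5/288
3j²(4 2 4; 0 0 0) = Δ·Π!·Σ² = 20/693  (sign -1)
sum: t=0:+1/1440 t=1:−1/240 = -1/288
3j²(4 2 4; -2 -1 3) = Δ·Π!·Σ² = 5/132  (sign +1)
combine: 4πI² = 405·20/693·5/132 = 375/847
take √, sign -1: I = -0.18770204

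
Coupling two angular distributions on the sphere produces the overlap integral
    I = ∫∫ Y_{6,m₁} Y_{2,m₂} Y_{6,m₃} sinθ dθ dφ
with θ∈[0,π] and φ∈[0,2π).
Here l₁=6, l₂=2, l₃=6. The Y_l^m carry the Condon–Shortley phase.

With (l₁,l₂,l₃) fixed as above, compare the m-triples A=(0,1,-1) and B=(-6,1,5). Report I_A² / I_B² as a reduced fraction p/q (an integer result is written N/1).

7/242

l's match ⇒ only the (l;m) 3-j factors differ between A and B.
A: triangle coeff Δ(6,2,6) = 1/90090; Σ_t [1,2]: t=1:−1/28800 t=2:+1/34560 = -1/172800; (3j)²=1/1430 [(6 2 6; 0 1 -1)], sign=+1
B: triangle coeff Δ(6,2,6) = 1/90090; Σ_t [2,2]: t=2:+1/7257600 = 1/7257600; (3j)²=11/455 [(6 2 6; -6 1 5)], sign=-1
I_A²/I_B² = (1/1430)/(11/455) = 7/242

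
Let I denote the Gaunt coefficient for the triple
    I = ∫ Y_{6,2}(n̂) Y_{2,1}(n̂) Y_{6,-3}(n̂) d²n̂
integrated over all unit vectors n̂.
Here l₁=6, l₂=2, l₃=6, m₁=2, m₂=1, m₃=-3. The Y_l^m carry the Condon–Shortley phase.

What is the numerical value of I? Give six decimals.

Checks pass: Σm=0; 14 even; l₃=6∈[4,8].
(2·6+1)(2·2+1)(2·6+1) = 845
Δ: 2! 10! 2! / 15! → 1/90090
sum: t=0:+1/69120 t=1:−1/14400 t=2:+1/69120 = -7/172800
3j²(6 2 6; 0 0 0) = Δ·Π!·Σ² = 14/715  (sign -1)
sum: t=1:−1/60480 t=2:+1/161280 = -1/96768
3j²(6 2 6; 2 1 -3) = Δ·Π!·Σ² = 15/1001  (sign +1)
combine: 4πI² = 845·14/715·15/1001 = 30/121
take √, sign -1: I = -0.14046335

-0.140463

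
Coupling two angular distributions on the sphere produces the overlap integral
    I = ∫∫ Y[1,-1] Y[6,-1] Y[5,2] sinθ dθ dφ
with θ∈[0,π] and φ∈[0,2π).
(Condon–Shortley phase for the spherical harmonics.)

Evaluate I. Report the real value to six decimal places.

Checks pass: Σm=0; 12 even; l₃=5∈[5,7].
(2·1+1)(2·6+1)(2·5+1) = 429
Δ: 2! 0! 10! / 13! → 1/858
sum: t=1:−1/14400 = -1/14400
3j²(1 6 5; 0 0 0) = Δ·Π!·Σ² = 6/143  (sign +1)
sum: t=2:+1/60480 = 1/60480
3j²(1 6 5; -1 -1 2) = Δ·Π!·Σ² = 5/429  (sign -1)
combine: 4πI² = 429·6/143·5/429 = 30/143
take √, sign -1: I = -0.12920749

-0.129207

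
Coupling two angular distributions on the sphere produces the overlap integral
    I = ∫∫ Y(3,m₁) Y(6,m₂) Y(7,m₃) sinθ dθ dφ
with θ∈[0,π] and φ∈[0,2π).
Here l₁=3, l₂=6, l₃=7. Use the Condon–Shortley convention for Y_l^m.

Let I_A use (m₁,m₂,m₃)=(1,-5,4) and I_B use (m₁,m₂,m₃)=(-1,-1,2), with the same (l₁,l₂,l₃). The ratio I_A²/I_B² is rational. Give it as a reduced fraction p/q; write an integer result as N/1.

l's match ⇒ only the (l;m) 3-j factors differ between A and B.
A: triangle coeff Δ(3,6,7) = 1/2042040; Σ_t [0,1]: t=0:+1/2903040 t=1:−1/21772800 = 13/43545600; (3j)²=143/7140 [(3 6 7; 1 -5 4)], sign=-1
B: triangle coeff Δ(3,6,7) = 1/2042040; Σ_t [0,2]: t=0:+1/691200 t=1:−1/103680 t=2:+1/241920 = -59/14515200; (3j)²=3481/340340 [(3 6 7; -1 -1 2)], sign=+1
I_A²/I_B² = (143/7140)/(3481/340340) = 20449/10443

20449/10443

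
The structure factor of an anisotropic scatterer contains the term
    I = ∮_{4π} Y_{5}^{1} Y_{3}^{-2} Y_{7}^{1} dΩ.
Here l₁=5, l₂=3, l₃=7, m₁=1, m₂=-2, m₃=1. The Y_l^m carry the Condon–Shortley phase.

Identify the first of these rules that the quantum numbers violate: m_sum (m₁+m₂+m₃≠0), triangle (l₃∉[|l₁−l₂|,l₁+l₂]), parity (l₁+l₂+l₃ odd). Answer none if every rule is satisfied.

parity

m₁+m₂+m₃ = 1 − 2 + 1 = 0  ✓
triangle: |5−3|=2 ≤ l₃=7 ≤ 5+3=8  ✓
parity: l₁+l₂+l₃ = 15 is odd  ✗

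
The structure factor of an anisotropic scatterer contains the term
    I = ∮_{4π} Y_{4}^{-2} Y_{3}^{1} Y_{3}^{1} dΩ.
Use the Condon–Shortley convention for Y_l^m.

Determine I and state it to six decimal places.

0.162193

m-sum 0 ✓  L=10 even ✓  1≤3≤7 ✓
Π(2lᵢ+1) = 9×7×7 = 441
triangle coeff Δ(4,3,3) = 1/34650
Σ_t [1,3]: t=1:−1/72 t=2:+1/16 t=3:−1/72 = 5/144
(3j)²=2/77 [(4 3 3; 0 0 0)], sign=-1
Σ_t [2,4]: t=2:+1/192 t=3:−1/36 t=4:+1/192 = -5/288
(3j)²=20/693 [(4 3 3; -2 1 1)], sign=-1
⇒ 4πI² = 40/121
I = (+1)√(40/121/(4π)) = 0.16219310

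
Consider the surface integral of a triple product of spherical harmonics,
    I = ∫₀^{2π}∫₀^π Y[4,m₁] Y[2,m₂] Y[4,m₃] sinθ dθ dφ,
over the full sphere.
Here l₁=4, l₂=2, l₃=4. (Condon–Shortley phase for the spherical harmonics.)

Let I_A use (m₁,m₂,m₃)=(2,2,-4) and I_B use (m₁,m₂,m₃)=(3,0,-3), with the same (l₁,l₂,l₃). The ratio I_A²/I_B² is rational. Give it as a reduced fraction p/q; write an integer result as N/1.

Shared (l₁,l₂,l₃)=(4,2,4): N and (l;000)² cancel in I_A²/I_B².
A: Δ = 2!·6!·2!/11! = 1/13860; Racah Σ t=2..2: t=2:+1/2880 = 1/2880; ⇒ 3j(4 2 4; 2 2 -4)² = 2/165, sgn +1
B: Δ = 2!·6!·2!/11! = 1/13860; Racah Σ t=0..1: t=0:+1/480 t=1:−1/720 = 1/1440; ⇒ 3j(4 2 4; 3 0 -3)² = 7/1980, sgn -1
I_A²/I_B² = (2/165)/(7/1980) = 24/7

24/7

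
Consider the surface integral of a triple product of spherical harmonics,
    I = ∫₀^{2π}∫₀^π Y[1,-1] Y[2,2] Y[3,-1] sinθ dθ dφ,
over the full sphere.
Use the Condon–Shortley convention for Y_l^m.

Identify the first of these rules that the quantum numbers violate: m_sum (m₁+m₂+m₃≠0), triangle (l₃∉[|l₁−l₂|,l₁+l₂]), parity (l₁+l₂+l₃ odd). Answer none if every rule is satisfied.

none

azimuthal sum: -1 + 2 − 1 = 0  ✓
1 ≤ 3 ≤ 3 (triangle on l)  ✓
L = 1 + 2 + 3 = 6 (even)  ✓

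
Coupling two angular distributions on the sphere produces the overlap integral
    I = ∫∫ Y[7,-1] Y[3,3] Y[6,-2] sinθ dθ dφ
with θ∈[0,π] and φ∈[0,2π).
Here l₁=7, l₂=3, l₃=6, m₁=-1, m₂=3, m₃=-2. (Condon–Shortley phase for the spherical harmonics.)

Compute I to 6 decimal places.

0.147021

Checks pass: Σm=0; 16 even; l₃=6∈[4,10].
(2·7+1)(2·3+1)(2·6+1) = 1365
Δ: 4! 10! 2! / 17! → 1/2042040
sum: t=1:−1/207360 t=2:+1/57600 t=3:−1/207360 = 1/129600
3j²(7 3 6; 0 0 0) = Δ·Π!·Σ² = 168/12155  (sign +1)
sum: t=4:+1/829440 = 1/829440
3j²(7 3 6; -1 3 -2) = Δ·Π!·Σ² = 35/2431  (sign +1)
combine: 4πI² = 1365·168/12155·35/2431 = 123480/454597
take √, sign +1: I = 0.14702124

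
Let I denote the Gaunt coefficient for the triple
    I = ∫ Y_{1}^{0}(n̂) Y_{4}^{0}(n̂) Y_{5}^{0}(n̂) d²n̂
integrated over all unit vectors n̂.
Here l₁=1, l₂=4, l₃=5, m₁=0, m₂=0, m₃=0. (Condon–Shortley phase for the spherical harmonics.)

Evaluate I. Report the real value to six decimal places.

0.245532

m-sum 0 ✓  L=10 even ✓  3≤5≤5 ✓
Π(2lᵢ+1) = 3×9×11 = 297
triangle coeff Δ(1,4,5) = 1/495
Σ_t [0,0]: t=0:+1/576 = 1/576
(3j)²=5/99 [(1 4 5; 0 0 0)], sign=-1
(m-triple is (0,0,0) — same symbol as above.)
⇒ 4πI² = 25/33
I = (+1)√(25/33/(4π)) = 0.24553200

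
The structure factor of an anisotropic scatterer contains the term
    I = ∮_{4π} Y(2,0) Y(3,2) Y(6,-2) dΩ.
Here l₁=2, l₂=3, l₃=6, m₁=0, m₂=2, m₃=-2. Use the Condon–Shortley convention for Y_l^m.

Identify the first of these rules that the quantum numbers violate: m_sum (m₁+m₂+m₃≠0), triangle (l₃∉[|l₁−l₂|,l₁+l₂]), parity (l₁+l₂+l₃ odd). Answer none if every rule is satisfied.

azimuthal sum: 0 + 2 − 2 = 0  ✓
1 ≤ 6 ≤ 5 (triangle on l)  ✗
L = 2 + 3 + 6 = 11 (odd)

triangle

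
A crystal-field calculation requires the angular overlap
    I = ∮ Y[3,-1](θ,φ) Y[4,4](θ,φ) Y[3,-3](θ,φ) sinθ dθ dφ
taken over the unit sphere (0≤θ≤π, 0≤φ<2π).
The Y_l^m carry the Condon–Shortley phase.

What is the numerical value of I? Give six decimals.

Rules hold: Σm=0, L=10 even, 1≤3≤7.
N = 7·9·7 = 441
Δ = 4!·2!·4!/11! = 1/34650
Racah Σ t=1..3: t=1:−1/72 t=2:+1/16 t=3:−1/72 = 5/144
⇒ 3j(3 4 3; 0 0 0)² = 2/77, sgn -1
Racah Σ t=4..4: t=4:+1/1152 = 1/1152
⇒ 3j(3 4 3; -1 4 -3)² = 1/33, sgn +1
4πI² = N·(3j₀)²·(3jₘ)² = 42/121
I = -1·√(0.347107/4π) = -0.16619847

-0.166198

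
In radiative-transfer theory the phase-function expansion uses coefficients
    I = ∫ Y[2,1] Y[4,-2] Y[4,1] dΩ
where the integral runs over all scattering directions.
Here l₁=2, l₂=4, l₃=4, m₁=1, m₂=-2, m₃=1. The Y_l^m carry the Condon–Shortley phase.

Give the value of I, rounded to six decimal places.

Rules hold: Σm=0, L=10 even, 2≤4≤6.
N = 5·9·9 = 405
Δ = 2!·2!·6!/11! = 1/13860
Racah Σ t=0..2: t=0:+1/192 t=1:−1/36 t=2:+1/192 = -5/288
⇒ 3j(2 4 4; 0 0 0)² = 20/693, sgn -1
Racah Σ t=0..1: t=0:+1/96 t=1:−1/240 = 1/160
⇒ 3j(2 4 4; 1 -2 1)² = 27/1540, sgn -1
4πI² = N·(3j₀)²·(3jₘ)² = 1215/5929
I = +1·√(0.204925/4π) = 0.12770047

0.127700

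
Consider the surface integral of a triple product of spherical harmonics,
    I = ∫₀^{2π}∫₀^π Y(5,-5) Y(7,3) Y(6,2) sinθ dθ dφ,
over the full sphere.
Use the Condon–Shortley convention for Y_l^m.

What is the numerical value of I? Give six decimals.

Checks pass: Σm=0; 18 even; l₃=6∈[2,12].
(2·5+1)(2·7+1)(2·6+1) = 2145
Δ: 6! 4! 8! / 19! → 1/174594420
sum: t=1:−1/4147200 t=2:+1/207360 t=3:−1/82944 t=4:+1/207360 t=5:−1/4147200 = -1/345600
3j²(5 7 6; 0 0 0) = Δ·Π!·Σ² = 420/46189  (sign -1)
sum: t=6:+1/9953280 = 1/9953280
3j²(5 7 6; -5 3 2) = Δ·Π!·Σ² = 2450/138567  (sign +1)
combine: 4πI² = 2145·420/46189·2450/138567 = 5145000/14919047
take √, sign -1: I = -0.16565983

-0.165660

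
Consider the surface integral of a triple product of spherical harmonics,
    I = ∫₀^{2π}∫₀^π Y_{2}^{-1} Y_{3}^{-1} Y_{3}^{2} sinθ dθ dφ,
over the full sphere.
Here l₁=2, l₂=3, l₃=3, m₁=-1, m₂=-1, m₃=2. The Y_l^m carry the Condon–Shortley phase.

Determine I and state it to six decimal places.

Rules hold: Σm=0, L=8 even, 1≤3≤5.
N = 5·7·7 = 245
Δ = 2!·2!·4!/9! = 1/3780
Racah Σ t=0..2: t=0:+1/24 t=1:−1/4 t=2:+1/24 = -1/6
⇒ 3j(2 3 3; 0 0 0)² = 4/105, sgn +1
Racah Σ t=1..2: t=1:−1/12 t=2:+1/48 = -1/16
⇒ 3j(2 3 3; -1 -1 2)² = 1/28, sgn +1
4πI² = N·(3j₀)²·(3jₘ)² = 1/3
I = +1·√(0.333333/4π) = 0.16286750

0.162868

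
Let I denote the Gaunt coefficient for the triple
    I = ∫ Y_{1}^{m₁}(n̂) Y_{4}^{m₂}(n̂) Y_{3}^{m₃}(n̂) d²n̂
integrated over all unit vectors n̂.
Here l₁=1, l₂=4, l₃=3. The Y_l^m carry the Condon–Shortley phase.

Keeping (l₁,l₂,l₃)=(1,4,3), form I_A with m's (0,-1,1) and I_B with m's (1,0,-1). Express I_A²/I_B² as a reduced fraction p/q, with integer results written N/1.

Shared (l₁,l₂,l₃)=(1,4,3): N and (l;000)² cancel in I_A²/I_B².
A: Δ = 2!·0!·6!/9! = 1/252; Racah Σ t=1..1: t=1:−1/48 = -1/48; ⇒ 3j(1 4 3; 0 -1 1)² = 5/84, sgn -1
B: Δ = 2!·0!·6!/9! = 1/252; Racah Σ t=0..0: t=0:+1/96 = 1/96; ⇒ 3j(1 4 3; 1 0 -1)² = 1/42, sgn +1
I_A²/I_B² = (5/84)/(1/42) = 5/2

5/2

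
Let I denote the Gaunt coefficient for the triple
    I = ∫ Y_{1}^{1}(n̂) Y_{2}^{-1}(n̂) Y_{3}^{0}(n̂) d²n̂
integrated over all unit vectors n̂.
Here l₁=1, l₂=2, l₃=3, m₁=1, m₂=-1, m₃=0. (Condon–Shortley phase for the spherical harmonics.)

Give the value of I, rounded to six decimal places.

m-sum 0 ✓  L=6 even ✓  1≤3≤3 ✓
Π(2lᵢ+1) = 3×5×7 = 105
triangle coeff Δ(1,2,3) = 1/105
Σ_t [0,0]: t=0:+1/4 = 1/4
(3j)²=3/35 [(1 2 3; 0 0 0)], sign=-1
Σ_t [0,0]: t=0:+1/12 = 1/12
(3j)²=1/35 [(1 2 3; 1 -1 0)], sign=-1
⇒ 4πI² = 9/35
I = (+1)√(9/35/(4π)) = 0.14304817

0.143048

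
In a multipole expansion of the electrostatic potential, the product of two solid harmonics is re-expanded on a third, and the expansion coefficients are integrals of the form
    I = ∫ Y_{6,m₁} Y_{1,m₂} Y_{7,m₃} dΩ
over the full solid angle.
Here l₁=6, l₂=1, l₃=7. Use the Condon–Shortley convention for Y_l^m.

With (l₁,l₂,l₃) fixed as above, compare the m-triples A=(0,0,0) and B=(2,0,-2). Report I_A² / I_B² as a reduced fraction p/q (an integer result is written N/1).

49/45

Same 6,1,7: normalisation and zero-m 3j drop out of the ratio.
A: Δ: 0! 12! 2! / 15! → 1/1365; sum: t=0:+1/518400 = 1/518400; 3j²(6 1 7; 0 0 0) = Δ·Π!·Σ² = 7/195  (sign -1)
B: Δ: 0! 12! 2! / 15! → 1/1365; sum: t=0:+1/967680 = 1/967680; 3j²(6 1 7; 2 0 -2) = Δ·Π!·Σ² = 3/91  (sign -1)
I_A²/I_B² = (7/195)/(3/91) = 49/45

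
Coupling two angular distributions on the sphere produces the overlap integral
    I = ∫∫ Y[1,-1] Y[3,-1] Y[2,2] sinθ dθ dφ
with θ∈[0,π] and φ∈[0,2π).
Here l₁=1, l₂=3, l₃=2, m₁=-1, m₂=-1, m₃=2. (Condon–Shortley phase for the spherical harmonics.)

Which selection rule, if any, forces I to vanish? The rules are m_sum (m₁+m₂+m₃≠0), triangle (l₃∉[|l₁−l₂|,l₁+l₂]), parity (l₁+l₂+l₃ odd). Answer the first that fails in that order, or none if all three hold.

none

Σmᵢ = 0  ✓
l₃∈[|l₁−l₂|,l₁+l₂]=[2,4], have l₃=2  ✓
Σlᵢ = 6 ⇒ even  ✓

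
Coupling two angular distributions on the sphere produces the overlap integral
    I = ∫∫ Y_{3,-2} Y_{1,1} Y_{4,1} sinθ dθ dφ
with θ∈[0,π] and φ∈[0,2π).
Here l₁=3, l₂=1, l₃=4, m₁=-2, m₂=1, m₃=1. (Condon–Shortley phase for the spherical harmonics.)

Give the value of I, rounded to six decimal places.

Checks pass: Σm=0; 8 even; l₃=4∈[2,4].
(2·3+1)(2·1+1)(2·4+1) = 189
Δ: 0! 6! 2! / 9! → 1/252
sum: t=0:+1/36 = 1/36
3j²(3 1 4; 0 0 0) = Δ·Π!·Σ² = 4/63  (sign +1)
sum: t=0:+1/240 = 1/240
3j²(3 1 4; -2 1 1) = Δ·Π!·Σ² = 1/84  (sign -1)
combine: 4πI² = 189·4/63·1/84 = 1/7
take √, sign -1: I = -0.10662181

-0.106622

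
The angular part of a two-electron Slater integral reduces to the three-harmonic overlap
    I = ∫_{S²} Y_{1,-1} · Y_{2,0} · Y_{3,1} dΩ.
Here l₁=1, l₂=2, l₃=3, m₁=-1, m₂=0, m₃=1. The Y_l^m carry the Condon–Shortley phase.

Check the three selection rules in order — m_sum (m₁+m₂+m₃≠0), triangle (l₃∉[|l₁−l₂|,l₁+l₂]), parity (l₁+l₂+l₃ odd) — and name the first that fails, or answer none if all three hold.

none

Σmᵢ = 0  ✓
l₃∈[|l₁−l₂|,l₁+l₂]=[1,3], have l₃=3  ✓
Σlᵢ = 6 ⇒ even  ✓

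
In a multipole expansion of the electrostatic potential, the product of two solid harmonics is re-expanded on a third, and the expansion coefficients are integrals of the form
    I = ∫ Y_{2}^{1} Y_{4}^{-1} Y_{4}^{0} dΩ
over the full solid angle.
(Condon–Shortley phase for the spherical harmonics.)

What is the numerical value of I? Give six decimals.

-0.044869

Checks pass: Σm=0; 10 even; l₃=4∈[2,6].
(2·2+1)(2·4+1)(2·4+1) = 405
Δ: 2! 2! 6! / 11! → 1/13860
sum: t=0:+1/192 t=1:−1/36 t=2:+1/192 = -5/288
3j²(2 4 4; 0 0 0) = Δ·Π!·Σ² = 20/693  (sign -1)
sum: t=0:+1/72 t=1:−1/96 = 1/288
3j²(2 4 4; 1 -1 0) = Δ·Π!·Σ² = 1/462  (sign +1)
combine: 4πI² = 405·20/693·1/462 = 150/5929
take √, sign -1: I = -0.04486937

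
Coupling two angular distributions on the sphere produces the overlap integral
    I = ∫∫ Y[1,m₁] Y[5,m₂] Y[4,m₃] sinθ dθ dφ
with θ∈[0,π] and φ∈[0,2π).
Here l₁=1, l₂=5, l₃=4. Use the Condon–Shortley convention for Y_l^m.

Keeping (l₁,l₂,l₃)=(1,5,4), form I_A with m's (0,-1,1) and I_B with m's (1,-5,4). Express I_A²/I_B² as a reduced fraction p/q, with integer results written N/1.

Same 1,5,4: normalisation and zero-m 3j drop out of the ratio.
A: Δ: 2! 0! 8! / 11! → 1/495; sum: t=1:−1/720 = -1/720; 3j²(1 5 4; 0 -1 1) = Δ·Π!·Σ² = 8/165  (sign +1)
B: Δ: 2! 0! 8! / 11! → 1/495; sum: t=0:+1/80640 = 1/80640; 3j²(1 5 4; 1 -5 4) = Δ·Π!·Σ² = 1/11  (sign +1)
I_A²/I_B² = (8/165)/(1/11) = 8/15

8/15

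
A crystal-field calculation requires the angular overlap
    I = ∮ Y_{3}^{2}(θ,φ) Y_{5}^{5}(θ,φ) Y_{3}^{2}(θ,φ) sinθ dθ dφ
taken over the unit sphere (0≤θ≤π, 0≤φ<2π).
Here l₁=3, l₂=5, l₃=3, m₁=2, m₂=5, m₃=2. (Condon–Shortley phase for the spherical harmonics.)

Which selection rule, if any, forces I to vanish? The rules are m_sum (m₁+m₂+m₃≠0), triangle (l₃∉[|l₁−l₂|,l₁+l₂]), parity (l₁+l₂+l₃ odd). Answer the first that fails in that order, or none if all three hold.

m_sum

Σmᵢ = 9  ✗
l₃∈[|l₁−l₂|,l₁+l₂]=[2,8], have l₃=3
Σlᵢ = 11 ⇒ odd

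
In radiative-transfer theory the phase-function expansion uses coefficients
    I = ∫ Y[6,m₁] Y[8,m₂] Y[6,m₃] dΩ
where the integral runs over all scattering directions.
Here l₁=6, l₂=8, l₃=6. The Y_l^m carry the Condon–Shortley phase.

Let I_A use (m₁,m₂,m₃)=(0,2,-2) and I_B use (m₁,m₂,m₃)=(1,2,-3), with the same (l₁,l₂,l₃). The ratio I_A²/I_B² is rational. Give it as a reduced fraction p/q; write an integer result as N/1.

21/722

l's match ⇒ only the (l;m) 3-j factors differ between A and B.
A: triangle coeff Δ(6,8,6) = 1/1309458150; Σ_t [2,6]: t=2:+1/1393459200 t=3:−1/21772800 t=4:+1/3317760 t=5:−1/3110400 t=6:+1/19906560 = -1/66355200; (3j)²=21/92378 [(6 8 6; 0 2 -2)], sign=-1
B: triangle coeff Δ(6,8,6) = 1/1309458150; Σ_t [2,5]: t=2:+1/348364800 t=3:−1/14515200 t=4:+1/4976640 t=5:−1/12441600 = 19/348364800; (3j)²=19/2431 [(6 8 6; 1 2 -3)], sign=-1
I_A²/I_B² = (21/92378)/(19/2431) = 21/722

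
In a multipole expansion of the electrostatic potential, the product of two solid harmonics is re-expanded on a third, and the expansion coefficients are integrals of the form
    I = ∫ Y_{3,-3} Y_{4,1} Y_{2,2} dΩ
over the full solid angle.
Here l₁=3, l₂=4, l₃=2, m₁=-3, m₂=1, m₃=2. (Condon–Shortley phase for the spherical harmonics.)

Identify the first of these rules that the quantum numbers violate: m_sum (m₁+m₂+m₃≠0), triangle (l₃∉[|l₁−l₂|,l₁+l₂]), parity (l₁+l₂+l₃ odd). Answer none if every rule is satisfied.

m₁+m₂+m₃ = -3 + 1 + 2 = 0  ✓
triangle: |3−4|=1 ≤ l₃=2 ≤ 3+4=7  ✓
parity: l₁+l₂+l₃ = 9 is odd  ✗

parity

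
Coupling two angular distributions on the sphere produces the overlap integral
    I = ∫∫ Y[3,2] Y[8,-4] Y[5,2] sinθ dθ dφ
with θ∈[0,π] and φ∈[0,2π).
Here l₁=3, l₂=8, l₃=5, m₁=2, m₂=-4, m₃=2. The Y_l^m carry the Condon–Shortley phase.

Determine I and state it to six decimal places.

0.236305

Checks pass: Σm=0; 16 even; l₃=5∈[5,11].
(2·3+1)(2·8+1)(2·5+1) = 1309
Δ: 6! 0! 10! / 17! → 1/136136
sum: t=3:−1/518400 = -1/518400
3j²(3 8 5; 0 0 0) = Δ·Π!·Σ² = 56/2431  (sign +1)
sum: t=1:−1/3628800 = -1/3628800
3j²(3 8 5; 2 -4 2) = Δ·Π!·Σ² = 36/1547  (sign +1)
combine: 4πI² = 1309·56/2431·36/1547 = 2016/2873
take √, sign +1: I = 0.23630479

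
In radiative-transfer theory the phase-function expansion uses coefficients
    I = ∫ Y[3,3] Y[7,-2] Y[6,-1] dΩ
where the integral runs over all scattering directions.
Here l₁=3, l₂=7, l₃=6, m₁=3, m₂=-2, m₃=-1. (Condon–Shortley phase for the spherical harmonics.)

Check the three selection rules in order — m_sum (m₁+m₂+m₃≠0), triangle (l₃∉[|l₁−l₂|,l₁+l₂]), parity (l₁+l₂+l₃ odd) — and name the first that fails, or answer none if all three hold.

azimuthal sum: 3 − 2 − 1 = 0  ✓
4 ≤ 6 ≤ 10 (triangle on l)  ✓
L = 3 + 7 + 6 = 16 (even)  ✓

none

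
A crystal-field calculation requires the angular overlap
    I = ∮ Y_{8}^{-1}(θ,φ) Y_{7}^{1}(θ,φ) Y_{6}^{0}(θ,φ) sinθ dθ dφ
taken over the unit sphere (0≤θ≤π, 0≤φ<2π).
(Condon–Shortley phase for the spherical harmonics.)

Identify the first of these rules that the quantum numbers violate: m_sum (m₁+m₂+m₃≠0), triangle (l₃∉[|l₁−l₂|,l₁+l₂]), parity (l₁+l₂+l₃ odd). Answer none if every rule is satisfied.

m₁+m₂+m₃ = -1 + 1 + 0 = 0  ✓
triangle: |8−7|=1 ≤ l₃=6 ≤ 8+7=15  ✓
parity: l₁+l₂+l₃ = 21 is odd  ✗

parity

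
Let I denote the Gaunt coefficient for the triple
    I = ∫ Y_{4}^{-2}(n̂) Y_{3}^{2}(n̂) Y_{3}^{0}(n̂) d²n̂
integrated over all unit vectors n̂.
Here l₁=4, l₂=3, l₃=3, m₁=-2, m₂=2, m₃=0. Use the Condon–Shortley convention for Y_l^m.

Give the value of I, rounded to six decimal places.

Rules hold: Σm=0, L=10 even, 1≤3≤7.
N = 9·7·7 = 441
Δ = 4!·4!·2!/11! = 1/34650
Racah Σ t=1..3: t=1:−1/72 t=2:+1/16 t=3:−1/72 = 5/144
⇒ 3j(4 3 3; 0 0 0)² = 2/77, sgn -1
Racah Σ t=3..4: t=3:−1/72 t=4:+1/96 = -1/288
⇒ 3j(4 3 3; -2 2 0)² = 1/462, sgn +1
4πI² = N·(3j₀)²·(3jₘ)² = 3/121
I = -1·√(0.0247934/4π) = -0.04441841

-0.044418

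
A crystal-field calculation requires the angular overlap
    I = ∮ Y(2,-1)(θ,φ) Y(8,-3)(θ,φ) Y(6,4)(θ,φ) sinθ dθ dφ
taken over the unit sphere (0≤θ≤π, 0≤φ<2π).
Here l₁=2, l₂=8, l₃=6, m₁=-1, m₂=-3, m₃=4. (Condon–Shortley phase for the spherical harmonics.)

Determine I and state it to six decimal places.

Rules hold: Σm=0, L=16 even, 6≤6≤10.
N = 5·17·13 = 1105
Δ = 4!·0!·12!/17! = 1/30940
Racah Σ t=2..2: t=2:+1/2073600 = 1/2073600
⇒ 3j(2 8 6; 0 0 0)² = 28/1105, sgn +1
Racah Σ t=3..3: t=3:−1/43545600 = -1/43545600
⇒ 3j(2 8 6; -1 -3 4)² = 11/3094, sgn -1
4πI² = N·(3j₀)²·(3jₘ)² = 22/221
I = -1·√(0.0995475/4π) = -0.08900415

-0.089004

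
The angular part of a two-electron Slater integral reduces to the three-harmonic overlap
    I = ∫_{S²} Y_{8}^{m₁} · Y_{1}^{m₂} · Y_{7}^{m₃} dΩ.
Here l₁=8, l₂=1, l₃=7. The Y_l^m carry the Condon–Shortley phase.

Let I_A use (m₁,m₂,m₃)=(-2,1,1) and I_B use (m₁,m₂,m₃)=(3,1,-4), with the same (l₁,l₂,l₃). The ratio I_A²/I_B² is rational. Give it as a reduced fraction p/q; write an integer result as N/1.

l's match ⇒ only the (l;m) 3-j factors differ between A and B.
A: triangle coeff Δ(8,1,7) = 1/2040; Σ_t [2,2]: t=2:+1/58060800 = 1/58060800; (3j)²=3/136 [(8 1 7; -2 1 1)], sign=+1
B: triangle coeff Δ(8,1,7) = 1/2040; Σ_t [2,2]: t=2:+1/479001600 = 1/479001600; (3j)²=1/204 [(8 1 7; 3 1 -4)], sign=-1
I_A²/I_B² = (3/136)/(1/204) = 9/2

9/2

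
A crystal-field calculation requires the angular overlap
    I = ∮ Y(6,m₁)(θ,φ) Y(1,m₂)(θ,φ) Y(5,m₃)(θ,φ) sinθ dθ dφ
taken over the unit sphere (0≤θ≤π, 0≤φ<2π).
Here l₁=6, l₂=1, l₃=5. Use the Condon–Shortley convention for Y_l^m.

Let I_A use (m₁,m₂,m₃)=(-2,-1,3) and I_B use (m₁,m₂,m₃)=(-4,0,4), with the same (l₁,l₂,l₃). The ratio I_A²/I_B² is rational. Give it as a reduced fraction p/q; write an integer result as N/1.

3/10

l's match ⇒ only the (l;m) 3-j factors differ between A and B.
A: triangle coeff Δ(6,1,5) = 1/858; Σ_t [0,0]: t=0:+1/161280 = 1/161280; (3j)²=1/143 [(6 1 5; -2 -1 3)], sign=+1
B: triangle coeff Δ(6,1,5) = 1/858; Σ_t [1,1]: t=1:−1/362880 = -1/362880; (3j)²=10/429 [(6 1 5; -4 0 4)], sign=+1
I_A²/I_B² = (1/143)/(10/429) = 3/10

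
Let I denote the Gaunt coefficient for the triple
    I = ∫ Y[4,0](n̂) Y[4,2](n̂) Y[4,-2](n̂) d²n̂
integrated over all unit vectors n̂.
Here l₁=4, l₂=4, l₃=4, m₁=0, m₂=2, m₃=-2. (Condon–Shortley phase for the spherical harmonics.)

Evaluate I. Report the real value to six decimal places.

-0.083698

Rules hold: Σm=0, L=12 even, 0≤4≤8.
N = 9·9·9 = 729
Δ = 4!·4!·4!/13! = 1/450450
Racah Σ t=0..4: t=0:+1/13824 t=1:−1/216 t=2:+1/64 t=3:−1/216 t=4:+1/13824 = 5/768
⇒ 3j(4 4 4; 0 0 0)² = 18/1001, sgn +1
Racah Σ t=2..4: t=2:+1/384 t=3:−1/216 t=4:+1/2304 = -11/6912
⇒ 3j(4 4 4; 0 2 -2)² = 11/1638, sgn -1
4πI² = N·(3j₀)²·(3jₘ)² = 729/8281
I = -1·√(0.0880328/4π) = -0.08369845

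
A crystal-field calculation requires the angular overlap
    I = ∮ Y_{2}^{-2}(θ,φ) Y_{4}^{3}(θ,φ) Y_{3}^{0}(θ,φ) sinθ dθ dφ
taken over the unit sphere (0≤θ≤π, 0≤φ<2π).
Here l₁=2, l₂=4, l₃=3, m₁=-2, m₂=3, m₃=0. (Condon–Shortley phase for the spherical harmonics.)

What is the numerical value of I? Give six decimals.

-2 + 3 + 0 = 1 ≠ 0: azimuthal integral kills it; I = 0

0.000000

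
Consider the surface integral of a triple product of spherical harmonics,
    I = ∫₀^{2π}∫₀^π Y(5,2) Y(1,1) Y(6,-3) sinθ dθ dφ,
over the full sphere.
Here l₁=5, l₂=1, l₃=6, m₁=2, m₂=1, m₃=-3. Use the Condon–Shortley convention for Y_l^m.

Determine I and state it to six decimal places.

Checks pass: Σm=0; 12 even; l₃=6∈[4,6].
(2·5+1)(2·1+1)(2·6+1) = 429
Δ: 0! 10! 2! / 13! → 1/858
sum: t=0:+1/14400 = 1/14400
3j²(5 1 6; 0 0 0) = Δ·Π!·Σ² = 6/143  (sign +1)
sum: t=0:+1/60480 = 1/60480
3j²(5 1 6; 2 1 -3) = Δ·Π!·Σ² = 6/143  (sign -1)
combine: 4πI² = 429·6/143·6/143 = 108/143
take √, sign -1: I = -0.24515397

-0.245154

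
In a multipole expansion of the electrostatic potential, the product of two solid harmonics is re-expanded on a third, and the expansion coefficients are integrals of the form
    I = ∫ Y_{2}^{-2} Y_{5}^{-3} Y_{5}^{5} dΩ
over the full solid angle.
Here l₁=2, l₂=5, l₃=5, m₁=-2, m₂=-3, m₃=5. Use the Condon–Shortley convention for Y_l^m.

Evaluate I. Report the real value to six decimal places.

0.088588

m-sum 0 ✓  L=12 even ✓  3≤5≤7 ✓
Π(2lᵢ+1) = 5×11×11 = 605
triangle coeff Δ(2,5,5) = 1/38610
Σ_t [0,2]: t=0:+1/2880 t=1:−1/576 t=2:+1/2880 = -1/960
(3j)²=10/429 [(2 5 5; 0 0 0)], sign=+1
Σ_t [2,2]: t=2:+1/161280 = 1/161280
(3j)²=1/143 [(2 5 5; -2 -3 5)], sign=+1
⇒ 4πI² = 50/507
I = (+1)√(50/507/(4π)) = 0.08858824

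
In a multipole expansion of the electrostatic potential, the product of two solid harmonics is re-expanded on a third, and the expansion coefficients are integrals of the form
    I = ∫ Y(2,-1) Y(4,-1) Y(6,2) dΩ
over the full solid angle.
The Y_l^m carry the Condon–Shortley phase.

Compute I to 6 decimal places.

0.238034

Checks pass: Σm=0; 12 even; l₃=6∈[2,6].
(2·2+1)(2·4+1)(2·6+1) = 585
Δ: 0! 4! 8! / 13! → 1/6435
sum: t=0:+1/2304 = 1/2304
3j²(2 4 6; 0 0 0) = Δ·Π!·Σ² = 5/143  (sign +1)
sum: t=0:+1/4320 = 1/4320
3j²(2 4 6; -1 -1 2) = Δ·Π!·Σ² = 224/6435  (sign +1)
combine: 4πI² = 585·5/143·224/6435 = 1120/1573
take √, sign +1: I = 0.23803440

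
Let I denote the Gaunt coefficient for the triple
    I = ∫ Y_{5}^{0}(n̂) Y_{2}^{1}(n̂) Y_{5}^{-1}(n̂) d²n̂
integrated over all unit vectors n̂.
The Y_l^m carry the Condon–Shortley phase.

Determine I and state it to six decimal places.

-0.036166

Rules hold: Σm=0, L=12 even, 3≤5≤7.
N = 11·5·11 = 605
Δ = 2!·8!·2!/13! = 1/38610
Racah Σ t=0..2: t=0:+1/2880 t=1:−1/576 t=2:+1/2880 = -1/960
⇒ 3j(5 2 5; 0 0 0)² = 10/429, sgn +1
Racah Σ t=1..2: t=1:−1/1152 t=2:+1/1440 = -1/5760
⇒ 3j(5 2 5; 0 1 -1)² = 1/858, sgn -1
4πI² = N·(3j₀)²·(3jₘ)² = 25/1521
I = -1·√(0.0164366/4π) = -0.03616600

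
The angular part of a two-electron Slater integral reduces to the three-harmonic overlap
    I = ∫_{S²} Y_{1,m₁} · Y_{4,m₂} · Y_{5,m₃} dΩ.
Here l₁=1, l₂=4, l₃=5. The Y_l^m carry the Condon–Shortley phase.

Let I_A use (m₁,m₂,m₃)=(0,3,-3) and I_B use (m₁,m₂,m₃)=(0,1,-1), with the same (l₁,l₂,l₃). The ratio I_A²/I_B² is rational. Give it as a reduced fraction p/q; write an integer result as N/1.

Shared (l₁,l₂,l₃)=(1,4,5): N and (l;000)² cancel in I_A²/I_B².
A: Δ = 0!·2!·8!/11! = 1/495; Racah Σ t=0..0: t=0:+1/5040 = 1/5040; ⇒ 3j(1 4 5; 0 3 -3)² = 16/495, sgn +1
B: Δ = 0!·2!·8!/11! = 1/495; Racah Σ t=0..0: t=0:+1/720 = 1/720; ⇒ 3j(1 4 5; 0 1 -1)² = 8/165, sgn +1
I_A²/I_B² = (16/495)/(8/165) = 2/3

2/3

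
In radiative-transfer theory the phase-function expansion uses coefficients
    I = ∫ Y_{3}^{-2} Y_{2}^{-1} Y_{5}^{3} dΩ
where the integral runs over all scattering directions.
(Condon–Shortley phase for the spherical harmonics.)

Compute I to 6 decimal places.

-0.253584

Rules hold: Σm=0, L=10 even, 1≤5≤5.
N = 7·5·11 = 385
Δ = 0!·6!·4!/11! = 1/2310
Racah Σ t=0..0: t=0:+1/144 = 1/144
⇒ 3j(3 2 5; 0 0 0)² = 10/231, sgn -1
Racah Σ t=0..0: t=0:+1/720 = 1/720
⇒ 3j(3 2 5; -2 -1 3)² = 8/165, sgn +1
4πI² = N·(3j₀)²·(3jₘ)² = 80/99
I = -1·√(0.808081/4π) = -0.25358436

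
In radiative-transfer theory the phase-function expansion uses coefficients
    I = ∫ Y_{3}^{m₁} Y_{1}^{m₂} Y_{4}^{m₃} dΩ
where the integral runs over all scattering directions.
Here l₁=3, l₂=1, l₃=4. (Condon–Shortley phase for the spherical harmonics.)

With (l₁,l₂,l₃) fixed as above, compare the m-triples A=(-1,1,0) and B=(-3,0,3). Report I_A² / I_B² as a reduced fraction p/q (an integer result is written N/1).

l's match ⇒ only the (l;m) 3-j factors differ between A and B.
A: triangle coeff Δ(3,1,4) = 1/252; Σ_t [0,0]: t=0:+1/96 = 1/96; (3j)²=1/42 [(3 1 4; -1 1 0)], sign=+1
B: triangle coeff Δ(3,1,4) = 1/252; Σ_t [0,0]: t=0:+1/720 = 1/720; (3j)²=1/36 [(3 1 4; -3 0 3)], sign=-1
I_A²/I_B² = (1/42)/(1/36) = 6/7

6/7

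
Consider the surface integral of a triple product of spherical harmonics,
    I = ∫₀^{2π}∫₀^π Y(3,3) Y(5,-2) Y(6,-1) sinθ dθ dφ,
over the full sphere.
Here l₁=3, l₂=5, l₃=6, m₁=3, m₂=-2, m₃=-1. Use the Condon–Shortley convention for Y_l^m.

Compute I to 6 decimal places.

0.145631

m-sum 0 ✓  L=14 even ✓  2≤6≤8 ✓
Π(2lᵢ+1) = 7×11×13 = 1001
triangle coeff Δ(3,5,6) = 1/675675
Σ_t [0,2]: t=0:+1/8640 t=1:−1/2304 t=2:+1/8640 = -7/34560
(3j)²=7/429 [(3 5 6; 0 0 0)], sign=-1
Σ_t [0,0]: t=0:+1/34560 = 1/34560
(3j)²=7/429 [(3 5 6; 3 -2 -1)], sign=-1
⇒ 4πI² = 343/1287
I = (+1)√(343/1287/(4π)) = 0.14563067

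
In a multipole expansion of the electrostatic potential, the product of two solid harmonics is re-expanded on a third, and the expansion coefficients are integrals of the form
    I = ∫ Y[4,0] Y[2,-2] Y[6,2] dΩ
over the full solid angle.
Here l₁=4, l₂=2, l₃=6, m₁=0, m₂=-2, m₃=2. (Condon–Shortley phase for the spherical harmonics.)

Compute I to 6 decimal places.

0.133065

m-sum 0 ✓  L=12 even ✓  2≤6≤6 ✓
Π(2lᵢ+1) = 9×5×13 = 585
triangle coeff Δ(4,2,6) = 1/6435
Σ_t [0,0]: t=0:+1/2304 = 1/2304
(3j)²=5/143 [(4 2 6; 0 0 0)], sign=+1
Σ_t [0,0]: t=0:+1/13824 = 1/13824
(3j)²=14/1287 [(4 2 6; 0 -2 2)], sign=+1
⇒ 4πI² = 350/1573
I = (+1)√(350/1573/(4π)) = 0.13306527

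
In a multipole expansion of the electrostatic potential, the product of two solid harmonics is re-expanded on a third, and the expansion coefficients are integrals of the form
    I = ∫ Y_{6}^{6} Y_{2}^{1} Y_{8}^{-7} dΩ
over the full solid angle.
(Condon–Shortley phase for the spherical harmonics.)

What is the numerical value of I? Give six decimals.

-0.181017

Checks pass: Σm=0; 16 even; l₃=8∈[4,8].
(2·6+1)(2·2+1)(2·8+1) = 1105
Δ: 0! 12! 4! / 17! → 1/30940
sum: t=0:+1/2073600 = 1/2073600
3j²(6 2 8; 0 0 0) = Δ·Π!·Σ² = 28/1105  (sign +1)
sum: t=0:+1/2874009600 = 1/2874009600
3j²(6 2 8; 6 1 -7) = Δ·Π!·Σ² = 1/68  (sign -1)
combine: 4πI² = 1105·28/1105·1/68 = 7/17
take √, sign -1: I = -0.18101711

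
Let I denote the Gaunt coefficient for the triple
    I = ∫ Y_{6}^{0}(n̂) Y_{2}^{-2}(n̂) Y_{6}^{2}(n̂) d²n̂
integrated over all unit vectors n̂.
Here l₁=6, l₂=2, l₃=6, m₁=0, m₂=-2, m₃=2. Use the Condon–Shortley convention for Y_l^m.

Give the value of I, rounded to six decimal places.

-0.191909

Checks pass: Σm=0; 14 even; l₃=6∈[4,8].
(2·6+1)(2·2+1)(2·6+1) = 845
Δ: 2! 10! 2! / 15! → 1/90090
sum: t=0:+1/69120 t=1:−1/14400 t=2:+1/69120 = -7/172800
3j²(6 2 6; 0 0 0) = Δ·Π!·Σ² = 14/715  (sign -1)
sum: t=0:+1/69120 = 1/69120
3j²(6 2 6; 0 -2 2) = Δ·Π!·Σ² = 4/143  (sign +1)
combine: 4πI² = 845·14/715·4/143 = 56/121
take √, sign -1: I = -0.19190947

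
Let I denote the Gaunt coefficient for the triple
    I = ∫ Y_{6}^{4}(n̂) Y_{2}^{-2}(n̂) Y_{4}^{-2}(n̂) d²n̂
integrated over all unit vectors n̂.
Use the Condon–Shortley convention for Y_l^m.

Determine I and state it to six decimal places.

0.230476

m-sum 0 ✓  L=12 even ✓  4≤4≤8 ✓
Π(2lᵢ+1) = 13×5×9 = 585
triangle coeff Δ(6,2,4) = 1/6435
Σ_t [2,2]: t=2:+1/2304 = 1/2304
(3j)²=5/143 [(6 2 4; 0 0 0)], sign=+1
Σ_t [0,0]: t=0:+1/34560 = 1/34560
(3j)²=14/429 [(6 2 4; 4 -2 -2)], sign=+1
⇒ 4πI² = 1050/1573
I = (+1)√(1050/1573/(4π)) = 0.23047581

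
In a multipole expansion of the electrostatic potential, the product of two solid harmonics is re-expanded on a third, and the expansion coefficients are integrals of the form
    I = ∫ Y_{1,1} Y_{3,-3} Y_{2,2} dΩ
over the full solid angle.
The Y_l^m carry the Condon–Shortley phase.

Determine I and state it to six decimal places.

m-sum 0 ✓  L=6 even ✓  2≤2≤4 ✓
Π(2lᵢ+1) = 3×7×5 = 105
triangle coeff Δ(1,3,2) = 1/105
Σ_t [1,1]: t=1:−1/4 = -1/4
(3j)²=3/35 [(1 3 2; 0 0 0)], sign=-1
Σ_t [0,0]: t=0:+1/48 = 1/48
(3j)²=1/7 [(1 3 2; 1 -3 2)], sign=+1
⇒ 4πI² = 9/7
I = (-1)√(9/7/(4π)) = -0.31986543

-0.319865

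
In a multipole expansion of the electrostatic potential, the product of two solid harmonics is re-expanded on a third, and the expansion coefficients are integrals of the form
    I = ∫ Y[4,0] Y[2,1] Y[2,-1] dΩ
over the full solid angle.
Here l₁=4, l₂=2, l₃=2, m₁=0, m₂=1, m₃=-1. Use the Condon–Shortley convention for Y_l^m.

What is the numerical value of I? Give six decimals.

Rules hold: Σm=0, L=8 even, 2≤2≤6.
N = 9·5·5 = 225
Δ = 4!·4!·0!/9! = 1/630
Racah Σ t=2..2: t=2:+1/16 = 1/16
⇒ 3j(4 2 2; 0 0 0)² = 2/35, sgn +1
Racah Σ t=3..3: t=3:−1/36 = -1/36
⇒ 3j(4 2 2; 0 1 -1)² = 8/315, sgn +1
4πI² = N·(3j₀)²·(3jₘ)² = 16/49
I = +1·√(0.326531/4π) = 0.16119702

0.161197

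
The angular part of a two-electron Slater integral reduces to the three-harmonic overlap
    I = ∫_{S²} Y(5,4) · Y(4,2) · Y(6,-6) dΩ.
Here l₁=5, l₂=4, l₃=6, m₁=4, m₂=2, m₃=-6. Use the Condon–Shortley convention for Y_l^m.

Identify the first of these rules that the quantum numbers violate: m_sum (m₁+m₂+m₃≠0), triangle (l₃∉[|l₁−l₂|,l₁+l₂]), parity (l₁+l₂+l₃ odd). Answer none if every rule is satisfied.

azimuthal sum: 4 + 2 − 6 = 0  ✓
1 ≤ 6 ≤ 9 (triangle on l)  ✓
L = 5 + 4 + 6 = 15 (odd)  ✗

parity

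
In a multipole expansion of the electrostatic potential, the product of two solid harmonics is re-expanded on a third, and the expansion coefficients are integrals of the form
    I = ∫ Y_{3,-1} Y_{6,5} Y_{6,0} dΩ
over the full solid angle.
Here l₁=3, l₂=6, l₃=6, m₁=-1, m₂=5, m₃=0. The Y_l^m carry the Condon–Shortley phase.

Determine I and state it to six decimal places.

0.000000

m-sum = -1 + 5 + 0 = 4 ≠ 0 ⇒ I = 0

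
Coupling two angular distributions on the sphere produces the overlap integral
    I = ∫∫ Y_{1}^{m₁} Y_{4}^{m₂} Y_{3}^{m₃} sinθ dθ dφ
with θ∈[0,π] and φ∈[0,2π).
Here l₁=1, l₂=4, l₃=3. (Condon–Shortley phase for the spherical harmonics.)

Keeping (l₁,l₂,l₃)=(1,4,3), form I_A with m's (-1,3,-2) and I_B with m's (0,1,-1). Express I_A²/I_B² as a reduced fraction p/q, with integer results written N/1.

l's match ⇒ only the (l;m) 3-j factors differ between A and B.
A: triangle coeff Δ(1,4,3) = 1/252; Σ_t [2,2]: t=2:+1/240 = 1/240; (3j)²=1/12 [(1 4 3; -1 3 -2)], sign=-1
B: triangle coeff Δ(1,4,3) = 1/252; Σ_t [1,1]: t=1:−1/48 = -1/48; (3j)²=5/84 [(1 4 3; 0 1 -1)], sign=-1
I_A²/I_B² = (1/12)/(5/84) = 7/5

7/5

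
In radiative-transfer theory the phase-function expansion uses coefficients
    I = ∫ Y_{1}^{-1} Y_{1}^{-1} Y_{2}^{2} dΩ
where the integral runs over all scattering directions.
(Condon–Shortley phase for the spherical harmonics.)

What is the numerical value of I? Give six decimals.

Checks pass: Σm=0; 4 even; l₃=2∈[0,2].
(2·1+1)(2·1+1)(2·2+1) = 45
Δ: 0! 2! 2! / 5! → 1/30
sum: t=0:+1/1 = 1/1
3j²(1 1 2; 0 0 0) = Δ·Π!·Σ² = 2/15  (sign +1)
sum: t=0:+1/4 = 1/4
3j²(1 1 2; -1 -1 2) = Δ·Π!·Σ² = 1/5  (sign +1)
combine: 4πI² = 45·2/15·1/5 = 6/5
take √, sign +1: I = 0.30901936

0.309019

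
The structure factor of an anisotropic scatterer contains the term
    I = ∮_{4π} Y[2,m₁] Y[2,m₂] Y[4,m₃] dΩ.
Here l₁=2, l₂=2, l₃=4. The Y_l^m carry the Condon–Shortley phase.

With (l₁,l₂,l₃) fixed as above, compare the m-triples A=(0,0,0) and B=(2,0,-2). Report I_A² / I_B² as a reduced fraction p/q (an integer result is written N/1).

l's match ⇒ only the (l;m) 3-j factors differ between A and B.
A: triangle coeff Δ(2,2,4) = 1/630; Σ_t [0,0]: t=0:+1/16 = 1/16; (3j)²=2/35 [(2 2 4; 0 0 0)], sign=+1
B: triangle coeff Δ(2,2,4) = 1/630; Σ_t [0,0]: t=0:+1/96 = 1/96; (3j)²=1/42 [(2 2 4; 2 0 -2)], sign=+1
I_A²/I_B² = (2/35)/(1/42) = 12/5

12/5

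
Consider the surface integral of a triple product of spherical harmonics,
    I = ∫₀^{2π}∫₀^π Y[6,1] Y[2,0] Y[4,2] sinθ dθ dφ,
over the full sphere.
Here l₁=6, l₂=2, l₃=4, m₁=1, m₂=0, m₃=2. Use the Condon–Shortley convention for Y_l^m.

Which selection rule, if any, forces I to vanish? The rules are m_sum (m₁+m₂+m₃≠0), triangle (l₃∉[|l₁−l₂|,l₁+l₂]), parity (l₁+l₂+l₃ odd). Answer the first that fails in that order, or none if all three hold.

m₁+m₂+m₃ = 1 + 0 + 2 = 3  ✗
triangle: |6−2|=4 ≤ l₃=4 ≤ 6+2=8
parity: l₁+l₂+l₃ = 12 is even

m_sum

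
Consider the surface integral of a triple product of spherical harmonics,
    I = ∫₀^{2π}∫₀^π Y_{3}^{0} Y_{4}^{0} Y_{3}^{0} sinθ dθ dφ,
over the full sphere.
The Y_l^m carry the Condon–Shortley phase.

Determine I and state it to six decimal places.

Checks pass: Σm=0; 10 even; l₃=3∈[1,7].
(2·3+1)(2·4+1)(2·3+1) = 441
Δ: 4! 2! 4! / 11! → 1/34650
sum: t=1:−1/72 t=2:+1/16 t=3:−1/72 = 5/144
3j²(3 4 3; 0 0 0) = Δ·Π!·Σ² = 2/77  (sign -1)
(m-triple is (0,0,0) — same symbol as above.)
combine: 4πI² = 441·2/77·2/77 = 36/121
take √, sign +1: I = 0.15386989

0.153870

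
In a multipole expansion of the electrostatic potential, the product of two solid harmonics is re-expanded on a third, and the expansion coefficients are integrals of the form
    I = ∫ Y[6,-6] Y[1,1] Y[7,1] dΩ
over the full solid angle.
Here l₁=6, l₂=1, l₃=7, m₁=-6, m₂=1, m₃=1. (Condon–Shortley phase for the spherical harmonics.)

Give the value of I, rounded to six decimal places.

0.000000

m-sum = -6 + 1 + 1 = -4 ≠ 0 ⇒ I = 0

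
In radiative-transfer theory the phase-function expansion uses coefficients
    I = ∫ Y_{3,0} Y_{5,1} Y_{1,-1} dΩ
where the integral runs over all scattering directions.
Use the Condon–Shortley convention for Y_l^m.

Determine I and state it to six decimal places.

0.000000

triangle: need 2≤l₃≤8, have 1; I=0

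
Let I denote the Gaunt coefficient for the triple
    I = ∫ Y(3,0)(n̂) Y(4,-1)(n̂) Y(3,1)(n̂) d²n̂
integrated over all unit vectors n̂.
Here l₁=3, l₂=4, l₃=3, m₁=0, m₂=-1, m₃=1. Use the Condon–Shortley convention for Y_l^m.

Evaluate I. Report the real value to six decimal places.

m-sum 0 ✓  L=10 even ✓  1≤3≤7 ✓
Π(2lᵢ+1) = 7×9×7 = 441
triangle coeff Δ(3,4,3) = 1/34650
Σ_t [1,3]: t=1:−1/72 t=2:+1/16 t=3:−1/72 = 5/144
(3j)²=2/77 [(3 4 3; 0 0 0)], sign=-1
Σ_t [1,3]: t=1:−1/48 t=2:+1/24 t=3:−1/288 = 5/288
(3j)²=5/462 [(3 4 3; 0 -1 1)], sign=+1
⇒ 4πI² = 15/121
I = (-1)√(15/121/(4π)) = -0.09932258

-0.099323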